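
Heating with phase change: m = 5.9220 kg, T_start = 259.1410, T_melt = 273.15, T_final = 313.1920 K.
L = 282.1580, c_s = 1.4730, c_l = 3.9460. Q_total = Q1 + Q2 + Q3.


Q1 (sensible, solid) = 5.9220 * 1.4730 * 14.0090 = 122.2020 kJ
Q2 (latent) = 5.9220 * 282.1580 = 1670.9397 kJ
Q3 (sensible, liquid) = 5.9220 * 3.9460 * 40.0420 = 935.7099 kJ
Q_total = 2728.8516 kJ

2728.8516 kJ


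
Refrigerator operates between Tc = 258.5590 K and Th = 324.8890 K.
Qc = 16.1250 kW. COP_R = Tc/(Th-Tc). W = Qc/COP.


COP = 258.5590 / 66.3300 = 3.8981
W = 16.1250 / 3.8981 = 4.1367 kW

COP = 3.8981, W = 4.1367 kW


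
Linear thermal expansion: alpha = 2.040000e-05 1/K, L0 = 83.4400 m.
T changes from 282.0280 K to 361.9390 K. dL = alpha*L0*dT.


dT = 79.9110 K
dL = 2.040000e-05 * 83.4400 * 79.9110 = 0.136023 m
L_final = 83.576023 m

dL = 0.136023 m


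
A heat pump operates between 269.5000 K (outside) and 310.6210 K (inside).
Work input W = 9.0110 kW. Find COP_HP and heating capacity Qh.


COP = 310.6210 / 41.1210 = 7.5538
Qh = 7.5538 * 9.0110 = 68.0676 kW

COP = 7.5538, Qh = 68.0676 kW


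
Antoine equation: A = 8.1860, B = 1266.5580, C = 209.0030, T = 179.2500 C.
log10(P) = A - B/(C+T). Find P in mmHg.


C+T = 388.2530
B/(C+T) = 3.2622
log10(P) = 8.1860 - 3.2622 = 4.9238
P = 10^4.9238 = 83907.8151 mmHg

83907.8151 mmHg


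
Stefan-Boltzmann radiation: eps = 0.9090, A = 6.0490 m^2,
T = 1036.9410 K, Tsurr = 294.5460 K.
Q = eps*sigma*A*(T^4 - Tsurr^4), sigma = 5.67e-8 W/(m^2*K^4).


T^4 = 1.1562e+12
Tsurr^4 = 7.5268e+09
Q = 0.9090 * 5.67e-8 * 6.0490 * 1.1486e+12 = 358104.7753 W

358104.7753 W


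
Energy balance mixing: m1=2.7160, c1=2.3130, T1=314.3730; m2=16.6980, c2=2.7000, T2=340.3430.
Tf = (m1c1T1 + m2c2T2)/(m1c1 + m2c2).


num = 17319.1532
den = 51.3667
Tf = 337.1669 K

337.1669 K


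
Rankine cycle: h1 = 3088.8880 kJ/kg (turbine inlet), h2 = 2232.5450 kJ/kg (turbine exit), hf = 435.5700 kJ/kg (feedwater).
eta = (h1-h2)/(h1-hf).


W = 856.3430 kJ/kg
Q_in = 2653.3180 kJ/kg
eta = 0.3227 = 32.2744%

eta = 32.2744%


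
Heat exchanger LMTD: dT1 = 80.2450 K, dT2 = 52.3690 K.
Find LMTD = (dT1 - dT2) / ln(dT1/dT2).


dT1/dT2 = 1.5323
ln(dT1/dT2) = 0.4268
LMTD = 27.8760 / 0.4268 = 65.3186 K

65.3186 K


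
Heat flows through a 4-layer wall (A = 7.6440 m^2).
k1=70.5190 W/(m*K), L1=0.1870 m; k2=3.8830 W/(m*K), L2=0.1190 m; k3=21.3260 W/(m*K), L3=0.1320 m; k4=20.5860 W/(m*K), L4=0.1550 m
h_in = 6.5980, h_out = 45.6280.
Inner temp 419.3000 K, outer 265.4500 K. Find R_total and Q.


R_conv_in = 1/(6.5980*7.6440) = 0.0198
R_1 = 0.1870/(70.5190*7.6440) = 0.0003
R_2 = 0.1190/(3.8830*7.6440) = 0.0040
R_3 = 0.1320/(21.3260*7.6440) = 0.0008
R_4 = 0.1550/(20.5860*7.6440) = 0.0010
R_conv_out = 1/(45.6280*7.6440) = 0.0029
R_total = 0.0288 K/W
Q = 153.8500 / 0.0288 = 5333.5964 W

R_total = 0.0288 K/W, Q = 5333.5964 W


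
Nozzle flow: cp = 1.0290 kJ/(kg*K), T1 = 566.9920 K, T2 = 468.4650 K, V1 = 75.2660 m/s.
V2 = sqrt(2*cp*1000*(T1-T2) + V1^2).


dT = 98.5270 K
2*cp*1000*dT = 202768.5660
V1^2 = 5664.9708
V2 = sqrt(208433.5368) = 456.5452 m/s

456.5452 m/s


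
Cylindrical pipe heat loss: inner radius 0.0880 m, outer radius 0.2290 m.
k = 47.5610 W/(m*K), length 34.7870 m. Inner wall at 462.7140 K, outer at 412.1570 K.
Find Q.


dT = 50.5570 K
ln(ro/ri) = 0.9564
Q = 2*pi*47.5610*34.7870*50.5570 / 0.9564 = 549536.1623 W

549536.1623 W


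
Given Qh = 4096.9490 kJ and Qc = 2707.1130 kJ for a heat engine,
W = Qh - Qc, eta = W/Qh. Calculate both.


W = 4096.9490 - 2707.1130 = 1389.8360 kJ
eta = 1389.8360 / 4096.9490 = 0.3392 = 33.9237%

W = 1389.8360 kJ, eta = 33.9237%


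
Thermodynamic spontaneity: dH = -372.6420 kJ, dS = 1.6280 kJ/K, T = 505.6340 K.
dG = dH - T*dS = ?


T*dS = 505.6340 * 1.6280 = 823.1722 kJ
dG = -372.6420 - 823.1722 = -1195.8142 kJ (spontaneous)

dG = -1195.8142 kJ, spontaneous


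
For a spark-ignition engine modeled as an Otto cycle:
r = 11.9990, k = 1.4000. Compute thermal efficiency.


r^(k-1) = 2.7018
eta = 1 - 1/2.7018 = 0.6299 = 62.9880%

62.9880%


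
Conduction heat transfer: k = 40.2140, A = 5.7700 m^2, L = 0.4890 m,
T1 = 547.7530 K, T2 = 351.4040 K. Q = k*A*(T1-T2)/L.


dT = 196.3490 K
Q = 40.2140 * 5.7700 * 196.3490 / 0.4890 = 93169.3191 W

93169.3191 W


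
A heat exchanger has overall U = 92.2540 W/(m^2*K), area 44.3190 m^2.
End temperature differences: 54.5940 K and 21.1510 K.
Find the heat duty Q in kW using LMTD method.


LMTD = 35.2686 K
Q = 92.2540 * 44.3190 * 35.2686 = 144199.4423 W = 144.1994 kW

144.1994 kW


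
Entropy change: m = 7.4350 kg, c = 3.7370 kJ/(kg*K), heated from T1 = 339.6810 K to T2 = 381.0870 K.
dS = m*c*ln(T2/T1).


T2/T1 = 1.1219
ln(T2/T1) = 0.1150
dS = 7.4350 * 3.7370 * 0.1150 = 3.1958 kJ/K

3.1958 kJ/K


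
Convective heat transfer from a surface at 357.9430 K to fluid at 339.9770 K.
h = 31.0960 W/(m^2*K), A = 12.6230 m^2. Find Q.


dT = 17.9660 K
Q = 31.0960 * 12.6230 * 17.9660 = 7052.1007 W

7052.1007 W


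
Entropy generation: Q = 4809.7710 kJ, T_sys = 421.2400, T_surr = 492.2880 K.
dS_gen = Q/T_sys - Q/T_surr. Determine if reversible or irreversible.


dS_sys = 4809.7710/421.2400 = 11.4181 kJ/K
dS_surr = -4809.7710/492.2880 = -9.7702 kJ/K
dS_gen = 11.4181 - 9.7702 = 1.6479 kJ/K (irreversible)

dS_gen = 1.6479 kJ/K, irreversible


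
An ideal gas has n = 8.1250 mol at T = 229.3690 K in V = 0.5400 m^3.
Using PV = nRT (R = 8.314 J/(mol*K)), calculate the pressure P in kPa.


P = nRT/V = 8.1250 * 8.314 * 229.3690 / 0.5400
= 15494.1627 / 0.5400 = 28692.8938 Pa = 28.6929 kPa

28.6929 kPa


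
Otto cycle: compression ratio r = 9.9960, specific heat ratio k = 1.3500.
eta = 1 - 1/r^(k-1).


r^(k-1) = 2.2384
eta = 1 - 1/2.2384 = 0.5533 = 55.3254%

55.3254%


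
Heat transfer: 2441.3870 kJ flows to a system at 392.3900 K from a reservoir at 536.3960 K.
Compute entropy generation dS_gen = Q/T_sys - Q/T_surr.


dS_sys = 2441.3870/392.3900 = 6.2218 kJ/K
dS_surr = -2441.3870/536.3960 = -4.5515 kJ/K
dS_gen = 6.2218 - 4.5515 = 1.6704 kJ/K (irreversible)

dS_gen = 1.6704 kJ/K, irreversible


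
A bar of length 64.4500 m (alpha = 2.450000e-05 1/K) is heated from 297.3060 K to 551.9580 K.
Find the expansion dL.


dT = 254.6520 K
dL = 2.450000e-05 * 64.4500 * 254.6520 = 0.402102 m
L_final = 64.852102 m

dL = 0.402102 m


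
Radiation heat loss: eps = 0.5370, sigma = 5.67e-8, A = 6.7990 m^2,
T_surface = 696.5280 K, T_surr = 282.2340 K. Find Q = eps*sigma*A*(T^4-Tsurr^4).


T^4 = 2.3537e+11
Tsurr^4 = 6.3451e+09
Q = 0.5370 * 5.67e-8 * 6.7990 * 2.2903e+11 = 47412.0157 W

47412.0157 W


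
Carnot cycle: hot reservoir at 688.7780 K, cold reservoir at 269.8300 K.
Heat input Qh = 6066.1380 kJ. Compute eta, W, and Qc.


eta = 1 - 269.8300/688.7780 = 0.6082
W = 0.6082 * 6066.1380 = 3689.7177 kJ
Qc = 6066.1380 - 3689.7177 = 2376.4203 kJ

eta = 60.8248%, W = 3689.7177 kJ, Qc = 2376.4203 kJ


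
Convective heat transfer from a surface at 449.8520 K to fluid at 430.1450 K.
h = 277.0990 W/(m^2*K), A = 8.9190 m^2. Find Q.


dT = 19.7070 K
Q = 277.0990 * 8.9190 * 19.7070 = 48704.7859 W

48704.7859 W


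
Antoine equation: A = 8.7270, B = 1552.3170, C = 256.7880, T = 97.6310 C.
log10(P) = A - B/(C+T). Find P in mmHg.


C+T = 354.4190
B/(C+T) = 4.3799
log10(P) = 8.7270 - 4.3799 = 4.3471
P = 10^4.3471 = 22238.6202 mmHg

22238.6202 mmHg


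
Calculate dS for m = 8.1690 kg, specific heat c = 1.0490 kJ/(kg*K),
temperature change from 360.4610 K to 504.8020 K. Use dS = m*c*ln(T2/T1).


T2/T1 = 1.4004
ln(T2/T1) = 0.3368
dS = 8.1690 * 1.0490 * 0.3368 = 2.8860 kJ/K

2.8860 kJ/K


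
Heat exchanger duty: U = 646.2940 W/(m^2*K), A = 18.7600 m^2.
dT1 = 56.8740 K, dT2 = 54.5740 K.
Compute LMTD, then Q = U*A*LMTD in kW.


LMTD = 55.7161 K
Q = 646.2940 * 18.7600 * 55.7161 = 675528.3416 W = 675.5283 kW

675.5283 kW


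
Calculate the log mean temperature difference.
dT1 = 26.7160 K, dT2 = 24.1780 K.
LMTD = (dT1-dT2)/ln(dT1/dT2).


dT1/dT2 = 1.1050
ln(dT1/dT2) = 0.0998
LMTD = 2.5380 / 0.0998 = 25.4259 K

25.4259 K


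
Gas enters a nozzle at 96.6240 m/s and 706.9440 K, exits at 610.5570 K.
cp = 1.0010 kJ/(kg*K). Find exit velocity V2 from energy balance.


dT = 96.3870 K
2*cp*1000*dT = 192966.7740
V1^2 = 9336.1974
V2 = sqrt(202302.9714) = 449.7810 m/s

449.7810 m/s


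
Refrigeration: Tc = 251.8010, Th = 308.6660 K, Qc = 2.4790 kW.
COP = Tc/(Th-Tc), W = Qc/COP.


COP = 251.8010 / 56.8650 = 4.4280
W = 2.4790 / 4.4280 = 0.5598 kW

COP = 4.4280, W = 0.5598 kW


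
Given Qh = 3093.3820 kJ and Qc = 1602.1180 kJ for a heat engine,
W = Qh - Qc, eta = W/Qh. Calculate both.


W = 3093.3820 - 1602.1180 = 1491.2640 kJ
eta = 1491.2640 / 3093.3820 = 0.4821 = 48.2082%

W = 1491.2640 kJ, eta = 48.2082%


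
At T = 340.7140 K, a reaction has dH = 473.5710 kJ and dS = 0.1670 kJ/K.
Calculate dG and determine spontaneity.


T*dS = 340.7140 * 0.1670 = 56.8992 kJ
dG = 473.5710 - 56.8992 = 416.6718 kJ (non-spontaneous)

dG = 416.6718 kJ, non-spontaneous


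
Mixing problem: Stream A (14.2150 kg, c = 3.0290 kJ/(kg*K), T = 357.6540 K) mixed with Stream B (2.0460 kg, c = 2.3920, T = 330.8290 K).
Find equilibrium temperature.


num = 17018.6800
den = 47.9513
Tf = 354.9162 K

354.9162 K


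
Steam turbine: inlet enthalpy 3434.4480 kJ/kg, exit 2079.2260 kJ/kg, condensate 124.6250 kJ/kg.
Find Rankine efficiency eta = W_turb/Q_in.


W = 1355.2220 kJ/kg
Q_in = 3309.8230 kJ/kg
eta = 0.4095 = 40.9455%

eta = 40.9455%


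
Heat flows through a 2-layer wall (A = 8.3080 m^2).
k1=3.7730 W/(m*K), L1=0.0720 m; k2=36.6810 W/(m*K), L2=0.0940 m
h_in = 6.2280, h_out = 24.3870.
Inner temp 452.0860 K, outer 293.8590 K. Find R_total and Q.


R_conv_in = 1/(6.2280*8.3080) = 0.0193
R_1 = 0.0720/(3.7730*8.3080) = 0.0023
R_2 = 0.0940/(36.6810*8.3080) = 0.0003
R_conv_out = 1/(24.3870*8.3080) = 0.0049
R_total = 0.0269 K/W
Q = 158.2270 / 0.0269 = 5889.1322 W

R_total = 0.0269 K/W, Q = 5889.1322 W


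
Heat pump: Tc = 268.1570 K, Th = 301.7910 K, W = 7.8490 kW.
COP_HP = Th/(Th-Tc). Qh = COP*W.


COP = 301.7910 / 33.6340 = 8.9728
Qh = 8.9728 * 7.8490 = 70.4275 kW

COP = 8.9728, Qh = 70.4275 kW


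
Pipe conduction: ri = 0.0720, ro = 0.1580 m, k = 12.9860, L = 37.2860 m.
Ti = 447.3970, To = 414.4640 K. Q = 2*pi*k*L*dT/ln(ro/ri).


dT = 32.9330 K
ln(ro/ri) = 0.7859
Q = 2*pi*12.9860*37.2860*32.9330 / 0.7859 = 127482.0650 W

127482.0650 W


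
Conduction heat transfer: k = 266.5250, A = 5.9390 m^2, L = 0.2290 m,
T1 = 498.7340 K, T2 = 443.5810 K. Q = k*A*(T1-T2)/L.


dT = 55.1530 K
Q = 266.5250 * 5.9390 * 55.1530 / 0.2290 = 381228.1271 W

381228.1271 W


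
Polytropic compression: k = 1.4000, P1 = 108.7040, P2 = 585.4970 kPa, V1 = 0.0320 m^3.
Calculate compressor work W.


(k-1)/k = 0.2857
(P2/P1)^exp = 1.6178
W = 3.5000 * 108.7040 * 0.0320 * (1.6178 - 1) = 7.5222 kJ

7.5222 kJ


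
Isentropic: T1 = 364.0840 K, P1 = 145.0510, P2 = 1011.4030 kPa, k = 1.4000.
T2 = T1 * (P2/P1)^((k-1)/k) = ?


(k-1)/k = 0.2857
(P2/P1)^exp = 1.7417
T2 = 364.0840 * 1.7417 = 634.1238 K

634.1238 K


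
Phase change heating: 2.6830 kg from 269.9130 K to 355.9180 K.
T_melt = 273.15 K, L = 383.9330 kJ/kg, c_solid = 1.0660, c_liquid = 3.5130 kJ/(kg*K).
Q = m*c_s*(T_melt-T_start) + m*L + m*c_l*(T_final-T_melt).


Q1 (sensible, solid) = 2.6830 * 1.0660 * 3.2370 = 9.2581 kJ
Q2 (latent) = 2.6830 * 383.9330 = 1030.0922 kJ
Q3 (sensible, liquid) = 2.6830 * 3.5130 * 82.7680 = 780.1198 kJ
Q_total = 1819.4701 kJ

1819.4701 kJ


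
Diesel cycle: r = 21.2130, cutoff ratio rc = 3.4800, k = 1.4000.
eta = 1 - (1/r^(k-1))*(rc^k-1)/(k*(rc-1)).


r^(k-1) = 3.3934
rc^k = 5.7307
eta = 0.5985 = 59.8478%

59.8478%


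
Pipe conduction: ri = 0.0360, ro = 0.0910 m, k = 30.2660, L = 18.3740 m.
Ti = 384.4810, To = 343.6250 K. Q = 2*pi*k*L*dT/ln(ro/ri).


dT = 40.8560 K
ln(ro/ri) = 0.9273
Q = 2*pi*30.2660*18.3740*40.8560 / 0.9273 = 153941.3156 W

153941.3156 W


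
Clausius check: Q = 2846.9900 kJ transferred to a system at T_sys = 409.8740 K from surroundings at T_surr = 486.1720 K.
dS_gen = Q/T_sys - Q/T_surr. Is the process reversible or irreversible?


dS_sys = 2846.9900/409.8740 = 6.9460 kJ/K
dS_surr = -2846.9900/486.1720 = -5.8559 kJ/K
dS_gen = 6.9460 - 5.8559 = 1.0901 kJ/K (irreversible)

dS_gen = 1.0901 kJ/K, irreversible


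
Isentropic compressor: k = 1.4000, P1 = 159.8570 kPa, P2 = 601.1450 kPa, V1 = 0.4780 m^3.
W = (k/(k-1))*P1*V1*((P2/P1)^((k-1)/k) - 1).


(k-1)/k = 0.2857
(P2/P1)^exp = 1.4600
W = 3.5000 * 159.8570 * 0.4780 * (1.4600 - 1) = 123.0260 kJ

123.0260 kJ


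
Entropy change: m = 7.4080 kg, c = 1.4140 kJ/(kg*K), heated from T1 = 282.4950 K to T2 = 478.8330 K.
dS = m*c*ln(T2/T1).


T2/T1 = 1.6950
ln(T2/T1) = 0.5277
dS = 7.4080 * 1.4140 * 0.5277 = 5.5275 kJ/K

5.5275 kJ/K


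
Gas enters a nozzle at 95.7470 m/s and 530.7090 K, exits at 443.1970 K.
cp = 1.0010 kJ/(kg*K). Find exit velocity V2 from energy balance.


dT = 87.5120 K
2*cp*1000*dT = 175199.0240
V1^2 = 9167.4880
V2 = sqrt(184366.5120) = 429.3792 m/s

429.3792 m/s


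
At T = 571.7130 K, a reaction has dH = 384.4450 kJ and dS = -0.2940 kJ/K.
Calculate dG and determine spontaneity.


T*dS = 571.7130 * -0.2940 = -168.0836 kJ
dG = 384.4450 + 168.0836 = 552.5286 kJ (non-spontaneous)

dG = 552.5286 kJ, non-spontaneous


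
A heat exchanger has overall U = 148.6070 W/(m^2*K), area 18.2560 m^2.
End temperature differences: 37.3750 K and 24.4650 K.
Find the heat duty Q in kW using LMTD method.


LMTD = 30.4655 K
Q = 148.6070 * 18.2560 * 30.4655 = 82651.8743 W = 82.6519 kW

82.6519 kW


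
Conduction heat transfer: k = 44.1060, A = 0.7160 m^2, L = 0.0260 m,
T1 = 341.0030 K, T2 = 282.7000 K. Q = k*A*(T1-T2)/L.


dT = 58.3030 K
Q = 44.1060 * 0.7160 * 58.3030 / 0.0260 = 70815.4876 W

70815.4876 W


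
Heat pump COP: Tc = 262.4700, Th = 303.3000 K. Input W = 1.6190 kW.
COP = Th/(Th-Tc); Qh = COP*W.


COP = 303.3000 / 40.8300 = 7.4284
Qh = 7.4284 * 1.6190 = 12.0265 kW

COP = 7.4284, Qh = 12.0265 kW


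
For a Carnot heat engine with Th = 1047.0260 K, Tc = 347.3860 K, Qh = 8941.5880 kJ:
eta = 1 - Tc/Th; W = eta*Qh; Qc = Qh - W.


eta = 1 - 347.3860/1047.0260 = 0.6682
W = 0.6682 * 8941.5880 = 5974.9162 kJ
Qc = 8941.5880 - 5974.9162 = 2966.6718 kJ

eta = 66.8216%, W = 5974.9162 kJ, Qc = 2966.6718 kJ


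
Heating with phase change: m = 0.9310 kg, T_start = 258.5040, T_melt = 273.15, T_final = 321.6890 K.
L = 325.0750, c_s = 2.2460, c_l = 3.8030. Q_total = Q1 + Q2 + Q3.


Q1 (sensible, solid) = 0.9310 * 2.2460 * 14.6460 = 30.6252 kJ
Q2 (latent) = 0.9310 * 325.0750 = 302.6448 kJ
Q3 (sensible, liquid) = 0.9310 * 3.8030 * 48.5390 = 171.8568 kJ
Q_total = 505.1268 kJ

505.1268 kJ


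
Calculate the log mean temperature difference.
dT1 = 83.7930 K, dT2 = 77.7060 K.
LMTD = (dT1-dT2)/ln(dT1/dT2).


dT1/dT2 = 1.0783
ln(dT1/dT2) = 0.0754
LMTD = 6.0870 / 0.0754 = 80.7112 K

80.7112 K


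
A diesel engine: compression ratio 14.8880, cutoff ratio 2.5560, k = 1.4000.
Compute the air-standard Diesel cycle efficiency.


r^(k-1) = 2.9453
rc^k = 3.7204
eta = 0.5760 = 57.6011%

57.6011%


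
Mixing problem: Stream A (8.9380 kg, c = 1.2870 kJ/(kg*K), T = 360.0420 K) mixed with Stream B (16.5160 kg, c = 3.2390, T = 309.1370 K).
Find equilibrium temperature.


num = 20679.0213
den = 64.9985
Tf = 318.1460 K

318.1460 K


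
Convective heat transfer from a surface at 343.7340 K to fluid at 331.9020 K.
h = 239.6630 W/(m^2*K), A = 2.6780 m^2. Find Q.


dT = 11.8320 K
Q = 239.6630 * 2.6780 * 11.8320 = 7593.9848 W

7593.9848 W


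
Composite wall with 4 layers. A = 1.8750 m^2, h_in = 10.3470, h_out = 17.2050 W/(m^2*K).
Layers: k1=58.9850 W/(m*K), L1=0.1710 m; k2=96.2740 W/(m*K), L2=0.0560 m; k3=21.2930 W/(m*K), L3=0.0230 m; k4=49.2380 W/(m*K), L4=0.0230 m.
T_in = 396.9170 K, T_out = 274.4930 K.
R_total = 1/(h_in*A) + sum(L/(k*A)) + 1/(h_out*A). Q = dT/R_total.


R_conv_in = 1/(10.3470*1.8750) = 0.0515
R_1 = 0.1710/(58.9850*1.8750) = 0.0015
R_2 = 0.0560/(96.2740*1.8750) = 0.0003
R_3 = 0.0230/(21.2930*1.8750) = 0.0006
R_4 = 0.0230/(49.2380*1.8750) = 0.0002
R_conv_out = 1/(17.2050*1.8750) = 0.0310
R_total = 0.0852 K/W
Q = 122.4240 / 0.0852 = 1436.4787 W

R_total = 0.0852 K/W, Q = 1436.4787 W


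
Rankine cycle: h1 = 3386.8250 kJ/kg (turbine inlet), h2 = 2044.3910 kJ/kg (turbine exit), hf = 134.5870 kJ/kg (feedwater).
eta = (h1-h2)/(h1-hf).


W = 1342.4340 kJ/kg
Q_in = 3252.2380 kJ/kg
eta = 0.4128 = 41.2772%

eta = 41.2772%


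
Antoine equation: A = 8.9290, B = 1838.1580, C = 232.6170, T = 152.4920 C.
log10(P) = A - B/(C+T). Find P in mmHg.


C+T = 385.1090
B/(C+T) = 4.7731
log10(P) = 8.9290 - 4.7731 = 4.1559
P = 10^4.1559 = 14319.0754 mmHg

14319.0754 mmHg


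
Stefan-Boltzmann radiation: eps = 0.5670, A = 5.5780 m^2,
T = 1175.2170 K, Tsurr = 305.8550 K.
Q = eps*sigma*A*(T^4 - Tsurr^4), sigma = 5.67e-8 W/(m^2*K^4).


T^4 = 1.9075e+12
Tsurr^4 = 8.7511e+09
Q = 0.5670 * 5.67e-8 * 5.5780 * 1.8988e+12 = 340502.1932 W

340502.1932 W


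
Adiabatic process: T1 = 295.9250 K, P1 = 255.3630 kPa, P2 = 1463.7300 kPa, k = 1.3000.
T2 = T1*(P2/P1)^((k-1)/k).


(k-1)/k = 0.2308
(P2/P1)^exp = 1.4962
T2 = 295.9250 * 1.4962 = 442.7664 K

442.7664 K


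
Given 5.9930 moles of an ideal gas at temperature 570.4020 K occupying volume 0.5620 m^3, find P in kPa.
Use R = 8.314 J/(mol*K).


P = nRT/V = 5.9930 * 8.314 * 570.4020 / 0.5620
= 28420.7371 / 0.5620 = 50570.7066 Pa = 50.5707 kPa

50.5707 kPa


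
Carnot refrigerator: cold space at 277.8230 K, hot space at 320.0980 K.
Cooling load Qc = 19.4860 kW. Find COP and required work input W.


COP = 277.8230 / 42.2750 = 6.5718
W = 19.4860 / 6.5718 = 2.9651 kW

COP = 6.5718, W = 2.9651 kW


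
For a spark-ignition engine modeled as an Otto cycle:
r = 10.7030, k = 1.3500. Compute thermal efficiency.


r^(k-1) = 2.2926
eta = 1 - 1/2.2926 = 0.5638 = 56.3813%

56.3813%


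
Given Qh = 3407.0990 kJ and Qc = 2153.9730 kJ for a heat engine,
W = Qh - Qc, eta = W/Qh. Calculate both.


W = 3407.0990 - 2153.9730 = 1253.1260 kJ
eta = 1253.1260 / 3407.0990 = 0.3678 = 36.7799%

W = 1253.1260 kJ, eta = 36.7799%


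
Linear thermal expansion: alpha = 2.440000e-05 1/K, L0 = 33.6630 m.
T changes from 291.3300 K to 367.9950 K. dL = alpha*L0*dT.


dT = 76.6650 K
dL = 2.440000e-05 * 33.6630 * 76.6650 = 0.062971 m
L_final = 33.725971 m

dL = 0.062971 m


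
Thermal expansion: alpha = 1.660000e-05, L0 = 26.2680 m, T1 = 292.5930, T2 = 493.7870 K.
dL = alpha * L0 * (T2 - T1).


dT = 201.1940 K
dL = 1.660000e-05 * 26.2680 * 201.1940 = 0.087730 m
L_final = 26.355730 m

dL = 0.087730 m


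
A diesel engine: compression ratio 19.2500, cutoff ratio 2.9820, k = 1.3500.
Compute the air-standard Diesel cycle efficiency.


r^(k-1) = 2.8155
rc^k = 4.3710
eta = 0.5525 = 55.2517%

55.2517%


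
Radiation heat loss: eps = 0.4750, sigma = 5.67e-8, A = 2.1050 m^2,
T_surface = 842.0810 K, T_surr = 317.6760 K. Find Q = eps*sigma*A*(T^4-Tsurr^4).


T^4 = 5.0282e+11
Tsurr^4 = 1.0184e+10
Q = 0.4750 * 5.67e-8 * 2.1050 * 4.9264e+11 = 27929.1364 W

27929.1364 W


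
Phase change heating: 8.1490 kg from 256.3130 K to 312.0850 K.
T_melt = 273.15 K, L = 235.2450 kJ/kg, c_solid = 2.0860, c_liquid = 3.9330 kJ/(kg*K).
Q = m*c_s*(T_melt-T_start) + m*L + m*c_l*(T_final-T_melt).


Q1 (sensible, solid) = 8.1490 * 2.0860 * 16.8370 = 286.2090 kJ
Q2 (latent) = 8.1490 * 235.2450 = 1917.0115 kJ
Q3 (sensible, liquid) = 8.1490 * 3.9330 * 38.9350 = 1247.8674 kJ
Q_total = 3451.0879 kJ

3451.0879 kJ


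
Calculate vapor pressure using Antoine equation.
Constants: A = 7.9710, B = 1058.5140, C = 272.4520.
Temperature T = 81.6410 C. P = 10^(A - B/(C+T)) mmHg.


C+T = 354.0930
B/(C+T) = 2.9894
log10(P) = 7.9710 - 2.9894 = 4.9816
P = 10^4.9816 = 95858.9792 mmHg

95858.9792 mmHg


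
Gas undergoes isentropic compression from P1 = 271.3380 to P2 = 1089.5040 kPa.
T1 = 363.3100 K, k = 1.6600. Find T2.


(k-1)/k = 0.3976
(P2/P1)^exp = 1.7379
T2 = 363.3100 * 1.7379 = 631.4077 K

631.4077 K


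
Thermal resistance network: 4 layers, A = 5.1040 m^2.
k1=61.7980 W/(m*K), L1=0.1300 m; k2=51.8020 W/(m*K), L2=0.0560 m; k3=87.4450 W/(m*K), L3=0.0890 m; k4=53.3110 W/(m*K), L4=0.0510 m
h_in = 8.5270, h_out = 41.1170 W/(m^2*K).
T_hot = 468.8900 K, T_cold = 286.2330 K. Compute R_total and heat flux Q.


R_conv_in = 1/(8.5270*5.1040) = 0.0230
R_1 = 0.1300/(61.7980*5.1040) = 0.0004
R_2 = 0.0560/(51.8020*5.1040) = 0.0002
R_3 = 0.0890/(87.4450*5.1040) = 0.0002
R_4 = 0.0510/(53.3110*5.1040) = 0.0002
R_conv_out = 1/(41.1170*5.1040) = 0.0048
R_total = 0.0288 K/W
Q = 182.6570 / 0.0288 = 6352.6601 W

R_total = 0.0288 K/W, Q = 6352.6601 W


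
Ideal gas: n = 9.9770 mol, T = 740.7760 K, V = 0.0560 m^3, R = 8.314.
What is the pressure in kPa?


P = nRT/V = 9.9770 * 8.314 * 740.7760 / 0.0560
= 61446.4640 / 0.0560 = 1097258.2852 Pa = 1097.2583 kPa

1097.2583 kPa


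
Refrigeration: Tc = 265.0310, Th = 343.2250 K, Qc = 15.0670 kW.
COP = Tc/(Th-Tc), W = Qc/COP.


COP = 265.0310 / 78.1940 = 3.3894
W = 15.0670 / 3.3894 = 4.4453 kW

COP = 3.3894, W = 4.4453 kW


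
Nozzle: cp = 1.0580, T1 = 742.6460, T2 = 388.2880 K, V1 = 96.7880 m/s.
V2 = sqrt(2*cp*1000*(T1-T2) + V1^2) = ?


dT = 354.3580 K
2*cp*1000*dT = 749821.5280
V1^2 = 9367.9169
V2 = sqrt(759189.4449) = 871.3148 m/s

871.3148 m/s


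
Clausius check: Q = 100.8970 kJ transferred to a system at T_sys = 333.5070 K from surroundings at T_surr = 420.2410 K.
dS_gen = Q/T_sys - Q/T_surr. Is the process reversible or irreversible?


dS_sys = 100.8970/333.5070 = 0.3025 kJ/K
dS_surr = -100.8970/420.2410 = -0.2401 kJ/K
dS_gen = 0.3025 - 0.2401 = 0.0624 kJ/K (irreversible)

dS_gen = 0.0624 kJ/K, irreversible


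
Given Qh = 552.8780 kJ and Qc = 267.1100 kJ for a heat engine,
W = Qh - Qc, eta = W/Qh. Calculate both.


W = 552.8780 - 267.1100 = 285.7680 kJ
eta = 285.7680 / 552.8780 = 0.5169 = 51.6874%

W = 285.7680 kJ, eta = 51.6874%


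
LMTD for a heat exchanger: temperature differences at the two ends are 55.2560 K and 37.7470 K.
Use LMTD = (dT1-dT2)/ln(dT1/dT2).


dT1/dT2 = 1.4639
ln(dT1/dT2) = 0.3811
LMTD = 17.5090 / 0.3811 = 45.9468 K

45.9468 K


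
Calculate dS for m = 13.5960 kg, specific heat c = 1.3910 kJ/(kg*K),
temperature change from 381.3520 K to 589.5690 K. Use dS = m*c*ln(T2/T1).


T2/T1 = 1.5460
ln(T2/T1) = 0.4357
dS = 13.5960 * 1.3910 * 0.4357 = 8.2394 kJ/K

8.2394 kJ/K


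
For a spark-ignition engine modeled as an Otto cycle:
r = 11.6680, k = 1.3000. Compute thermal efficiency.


r^(k-1) = 2.0898
eta = 1 - 1/2.0898 = 0.5215 = 52.1479%

52.1479%


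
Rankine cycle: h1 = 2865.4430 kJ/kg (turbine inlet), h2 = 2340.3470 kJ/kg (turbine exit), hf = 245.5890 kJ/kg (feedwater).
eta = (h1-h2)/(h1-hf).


W = 525.0960 kJ/kg
Q_in = 2619.8540 kJ/kg
eta = 0.2004 = 20.0429%

eta = 20.0429%


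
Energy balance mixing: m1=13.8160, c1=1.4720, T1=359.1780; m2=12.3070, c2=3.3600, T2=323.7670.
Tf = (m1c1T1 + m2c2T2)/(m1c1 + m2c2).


num = 20692.9152
den = 61.6887
Tf = 335.4411 K

335.4411 K


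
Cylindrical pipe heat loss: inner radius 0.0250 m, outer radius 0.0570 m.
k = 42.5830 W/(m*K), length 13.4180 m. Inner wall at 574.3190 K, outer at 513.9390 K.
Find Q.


dT = 60.3800 K
ln(ro/ri) = 0.8242
Q = 2*pi*42.5830*13.4180*60.3800 / 0.8242 = 263013.0811 W

263013.0811 W


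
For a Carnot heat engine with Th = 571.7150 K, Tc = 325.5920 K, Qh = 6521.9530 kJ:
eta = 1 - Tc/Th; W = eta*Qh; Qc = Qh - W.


eta = 1 - 325.5920/571.7150 = 0.4305
W = 0.4305 * 6521.9530 = 2807.6973 kJ
Qc = 6521.9530 - 2807.6973 = 3714.2557 kJ

eta = 43.0499%, W = 2807.6973 kJ, Qc = 3714.2557 kJ


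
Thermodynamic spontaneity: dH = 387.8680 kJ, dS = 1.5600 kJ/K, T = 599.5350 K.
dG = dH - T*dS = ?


T*dS = 599.5350 * 1.5600 = 935.2746 kJ
dG = 387.8680 - 935.2746 = -547.4066 kJ (spontaneous)

dG = -547.4066 kJ, spontaneous


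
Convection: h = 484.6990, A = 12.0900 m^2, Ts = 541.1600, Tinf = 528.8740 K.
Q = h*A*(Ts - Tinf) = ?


dT = 12.2860 K
Q = 484.6990 * 12.0900 * 12.2860 = 71996.0940 W

71996.0940 W


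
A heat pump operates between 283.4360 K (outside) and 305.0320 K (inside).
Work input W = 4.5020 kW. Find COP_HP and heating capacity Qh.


COP = 305.0320 / 21.5960 = 14.1245
Qh = 14.1245 * 4.5020 = 63.5884 kW

COP = 14.1245, Qh = 63.5884 kW


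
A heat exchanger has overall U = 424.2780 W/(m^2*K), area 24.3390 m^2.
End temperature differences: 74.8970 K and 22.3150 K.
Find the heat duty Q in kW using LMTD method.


LMTD = 43.4255 K
Q = 424.2780 * 24.3390 * 43.4255 = 448433.7582 W = 448.4338 kW

448.4338 kW


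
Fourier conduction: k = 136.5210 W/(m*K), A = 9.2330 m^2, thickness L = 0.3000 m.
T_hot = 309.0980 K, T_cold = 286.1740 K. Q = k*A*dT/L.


dT = 22.9240 K
Q = 136.5210 * 9.2330 * 22.9240 / 0.3000 = 96318.8839 W

96318.8839 W


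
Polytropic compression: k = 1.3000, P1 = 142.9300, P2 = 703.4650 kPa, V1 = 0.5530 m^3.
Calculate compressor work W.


(k-1)/k = 0.2308
(P2/P1)^exp = 1.4445
W = 4.3333 * 142.9300 * 0.5530 * (1.4445 - 1) = 152.2473 kJ

152.2473 kJ


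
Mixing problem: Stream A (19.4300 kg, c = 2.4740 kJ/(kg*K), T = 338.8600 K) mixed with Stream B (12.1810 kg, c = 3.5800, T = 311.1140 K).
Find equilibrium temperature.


num = 29855.9923
den = 91.6778
Tf = 325.6622 K

325.6622 K


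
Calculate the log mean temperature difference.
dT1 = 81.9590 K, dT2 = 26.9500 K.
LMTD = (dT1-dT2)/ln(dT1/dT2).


dT1/dT2 = 3.0412
ln(dT1/dT2) = 1.1122
LMTD = 55.0090 / 1.1122 = 49.4580 K

49.4580 K


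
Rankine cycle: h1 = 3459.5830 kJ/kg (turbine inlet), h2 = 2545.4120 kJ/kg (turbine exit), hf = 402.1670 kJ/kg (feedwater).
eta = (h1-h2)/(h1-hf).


W = 914.1710 kJ/kg
Q_in = 3057.4160 kJ/kg
eta = 0.2990 = 29.9001%

eta = 29.9001%


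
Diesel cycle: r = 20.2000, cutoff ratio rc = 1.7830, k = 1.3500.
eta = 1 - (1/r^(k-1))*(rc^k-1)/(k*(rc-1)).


r^(k-1) = 2.8633
rc^k = 2.1830
eta = 0.6091 = 60.9144%

60.9144%


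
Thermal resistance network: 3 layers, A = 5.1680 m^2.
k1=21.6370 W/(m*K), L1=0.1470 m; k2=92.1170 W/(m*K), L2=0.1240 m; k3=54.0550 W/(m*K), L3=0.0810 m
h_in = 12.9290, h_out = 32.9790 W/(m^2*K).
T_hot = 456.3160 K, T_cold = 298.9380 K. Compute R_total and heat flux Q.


R_conv_in = 1/(12.9290*5.1680) = 0.0150
R_1 = 0.1470/(21.6370*5.1680) = 0.0013
R_2 = 0.1240/(92.1170*5.1680) = 0.0003
R_3 = 0.0810/(54.0550*5.1680) = 0.0003
R_conv_out = 1/(32.9790*5.1680) = 0.0059
R_total = 0.0227 K/W
Q = 157.3780 / 0.0227 = 6933.3809 W

R_total = 0.0227 K/W, Q = 6933.3809 W


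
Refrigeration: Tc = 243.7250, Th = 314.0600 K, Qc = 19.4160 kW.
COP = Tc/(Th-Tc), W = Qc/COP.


COP = 243.7250 / 70.3350 = 3.4652
W = 19.4160 / 3.4652 = 5.6031 kW

COP = 3.4652, W = 5.6031 kW


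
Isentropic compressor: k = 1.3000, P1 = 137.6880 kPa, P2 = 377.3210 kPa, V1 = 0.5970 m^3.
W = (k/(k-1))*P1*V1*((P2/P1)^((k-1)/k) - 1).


(k-1)/k = 0.2308
(P2/P1)^exp = 1.2619
W = 4.3333 * 137.6880 * 0.5970 * (1.2619 - 1) = 93.2981 kJ

93.2981 kJ


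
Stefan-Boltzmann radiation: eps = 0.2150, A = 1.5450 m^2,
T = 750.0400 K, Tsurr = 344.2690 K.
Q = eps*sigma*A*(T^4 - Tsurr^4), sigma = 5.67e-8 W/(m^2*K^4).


T^4 = 3.1647e+11
Tsurr^4 = 1.4047e+10
Q = 0.2150 * 5.67e-8 * 1.5450 * 3.0243e+11 = 5695.9981 W

5695.9981 W


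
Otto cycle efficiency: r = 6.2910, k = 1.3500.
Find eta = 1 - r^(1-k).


r^(k-1) = 1.9035
eta = 1 - 1/1.9035 = 0.4747 = 47.4651%

47.4651%


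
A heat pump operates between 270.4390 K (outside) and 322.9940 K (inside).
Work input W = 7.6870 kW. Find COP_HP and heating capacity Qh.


COP = 322.9940 / 52.5550 = 6.1458
Qh = 6.1458 * 7.6870 = 47.2430 kW

COP = 6.1458, Qh = 47.2430 kW


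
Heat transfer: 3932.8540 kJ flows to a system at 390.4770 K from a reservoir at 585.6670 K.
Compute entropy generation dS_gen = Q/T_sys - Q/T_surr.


dS_sys = 3932.8540/390.4770 = 10.0719 kJ/K
dS_surr = -3932.8540/585.6670 = -6.7152 kJ/K
dS_gen = 10.0719 - 6.7152 = 3.3568 kJ/K (irreversible)

dS_gen = 3.3568 kJ/K, irreversible


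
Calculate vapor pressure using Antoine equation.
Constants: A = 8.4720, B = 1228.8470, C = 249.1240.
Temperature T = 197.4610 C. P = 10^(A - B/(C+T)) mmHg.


C+T = 446.5850
B/(C+T) = 2.7517
log10(P) = 8.4720 - 2.7517 = 5.7203
P = 10^5.7203 = 525226.8256 mmHg

525226.8256 mmHg


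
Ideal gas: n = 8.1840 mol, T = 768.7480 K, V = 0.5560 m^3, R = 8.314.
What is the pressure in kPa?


P = nRT/V = 8.1840 * 8.314 * 768.7480 / 0.5560
= 52306.9792 / 0.5560 = 94077.3007 Pa = 94.0773 kPa

94.0773 kPa


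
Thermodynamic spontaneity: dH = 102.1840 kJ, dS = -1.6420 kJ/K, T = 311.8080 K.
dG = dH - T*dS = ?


T*dS = 311.8080 * -1.6420 = -511.9887 kJ
dG = 102.1840 + 511.9887 = 614.1727 kJ (non-spontaneous)

dG = 614.1727 kJ, non-spontaneous


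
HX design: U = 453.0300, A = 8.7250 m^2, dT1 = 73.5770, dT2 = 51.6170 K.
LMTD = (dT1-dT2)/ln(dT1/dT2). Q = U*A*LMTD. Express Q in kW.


LMTD = 61.9497 K
Q = 453.0300 * 8.7250 * 61.9497 = 244867.5747 W = 244.8676 kW

244.8676 kW


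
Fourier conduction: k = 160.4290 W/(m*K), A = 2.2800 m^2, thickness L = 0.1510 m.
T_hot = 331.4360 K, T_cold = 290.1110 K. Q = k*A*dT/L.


dT = 41.3250 K
Q = 160.4290 * 2.2800 * 41.3250 / 0.1510 = 100104.5087 W

100104.5087 W


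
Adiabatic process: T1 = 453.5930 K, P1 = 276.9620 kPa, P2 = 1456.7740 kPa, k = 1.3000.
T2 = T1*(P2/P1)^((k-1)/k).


(k-1)/k = 0.2308
(P2/P1)^exp = 1.4668
T2 = 453.5930 * 1.4668 = 665.3413 K

665.3413 K


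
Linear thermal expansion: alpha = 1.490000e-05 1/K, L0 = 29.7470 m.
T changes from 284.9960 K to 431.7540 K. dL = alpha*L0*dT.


dT = 146.7580 K
dL = 1.490000e-05 * 29.7470 * 146.7580 = 0.065048 m
L_final = 29.812048 m

dL = 0.065048 m


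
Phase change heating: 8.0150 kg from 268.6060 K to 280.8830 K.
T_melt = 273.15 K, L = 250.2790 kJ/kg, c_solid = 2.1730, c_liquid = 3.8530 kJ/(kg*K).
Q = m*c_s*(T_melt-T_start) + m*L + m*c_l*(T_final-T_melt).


Q1 (sensible, solid) = 8.0150 * 2.1730 * 4.5440 = 79.1410 kJ
Q2 (latent) = 8.0150 * 250.2790 = 2005.9862 kJ
Q3 (sensible, liquid) = 8.0150 * 3.8530 * 7.7330 = 238.8089 kJ
Q_total = 2323.9361 kJ

2323.9361 kJ


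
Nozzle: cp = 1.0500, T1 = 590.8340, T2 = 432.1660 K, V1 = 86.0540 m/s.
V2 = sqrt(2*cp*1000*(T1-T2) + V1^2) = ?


dT = 158.6680 K
2*cp*1000*dT = 333202.8000
V1^2 = 7405.2909
V2 = sqrt(340608.0909) = 583.6164 m/s

583.6164 m/s


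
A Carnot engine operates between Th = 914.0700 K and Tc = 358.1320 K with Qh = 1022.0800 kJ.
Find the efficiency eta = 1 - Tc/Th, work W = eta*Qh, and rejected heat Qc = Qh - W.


eta = 1 - 358.1320/914.0700 = 0.6082
W = 0.6082 * 1022.0800 = 621.6298 kJ
Qc = 1022.0800 - 621.6298 = 400.4502 kJ

eta = 60.8201%, W = 621.6298 kJ, Qc = 400.4502 kJ


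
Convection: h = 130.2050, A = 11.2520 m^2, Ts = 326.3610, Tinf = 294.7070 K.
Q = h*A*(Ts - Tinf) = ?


dT = 31.6540 K
Q = 130.2050 * 11.2520 * 31.6540 = 46375.2201 W

46375.2201 W


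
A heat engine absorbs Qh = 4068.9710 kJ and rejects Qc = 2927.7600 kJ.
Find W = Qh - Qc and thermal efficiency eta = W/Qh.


W = 4068.9710 - 2927.7600 = 1141.2110 kJ
eta = 1141.2110 / 4068.9710 = 0.2805 = 28.0467%

W = 1141.2110 kJ, eta = 28.0467%


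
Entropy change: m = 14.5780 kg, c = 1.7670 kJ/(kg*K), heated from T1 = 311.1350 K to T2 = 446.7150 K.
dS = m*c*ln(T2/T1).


T2/T1 = 1.4358
ln(T2/T1) = 0.3617
dS = 14.5780 * 1.7670 * 0.3617 = 9.3170 kJ/K

9.3170 kJ/K


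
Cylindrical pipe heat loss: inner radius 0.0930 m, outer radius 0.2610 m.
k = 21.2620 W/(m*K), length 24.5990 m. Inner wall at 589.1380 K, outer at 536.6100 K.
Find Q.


dT = 52.5280 K
ln(ro/ri) = 1.0319
Q = 2*pi*21.2620*24.5990*52.5280 / 1.0319 = 167280.7186 W

167280.7186 W


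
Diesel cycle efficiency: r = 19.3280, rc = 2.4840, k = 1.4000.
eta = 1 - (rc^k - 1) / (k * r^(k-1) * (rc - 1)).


r^(k-1) = 3.2695
rc^k = 3.5745
eta = 0.6210 = 62.0989%

62.0989%


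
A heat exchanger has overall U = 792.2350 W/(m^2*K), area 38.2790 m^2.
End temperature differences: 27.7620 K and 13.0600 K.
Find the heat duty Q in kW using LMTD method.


LMTD = 19.4957 K
Q = 792.2350 * 38.2790 * 19.4957 = 591226.6363 W = 591.2266 kW

591.2266 kW


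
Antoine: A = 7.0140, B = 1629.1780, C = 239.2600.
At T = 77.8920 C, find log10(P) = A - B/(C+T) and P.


C+T = 317.1520
B/(C+T) = 5.1369
log10(P) = 7.0140 - 5.1369 = 1.8771
P = 10^1.8771 = 75.3530 mmHg

75.3530 mmHg


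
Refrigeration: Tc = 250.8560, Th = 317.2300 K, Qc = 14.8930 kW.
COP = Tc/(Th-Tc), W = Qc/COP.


COP = 250.8560 / 66.3740 = 3.7794
W = 14.8930 / 3.7794 = 3.9405 kW

COP = 3.7794, W = 3.9405 kW


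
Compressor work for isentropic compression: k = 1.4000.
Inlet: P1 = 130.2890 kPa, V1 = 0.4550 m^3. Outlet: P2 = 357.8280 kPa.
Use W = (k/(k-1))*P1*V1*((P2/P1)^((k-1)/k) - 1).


(k-1)/k = 0.2857
(P2/P1)^exp = 1.3346
W = 3.5000 * 130.2890 * 0.4550 * (1.3346 - 1) = 69.4314 kJ

69.4314 kJ


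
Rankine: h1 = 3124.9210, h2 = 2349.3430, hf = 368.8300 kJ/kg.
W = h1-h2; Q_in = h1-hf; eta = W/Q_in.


W = 775.5780 kJ/kg
Q_in = 2756.0910 kJ/kg
eta = 0.2814 = 28.1405%

eta = 28.1405%


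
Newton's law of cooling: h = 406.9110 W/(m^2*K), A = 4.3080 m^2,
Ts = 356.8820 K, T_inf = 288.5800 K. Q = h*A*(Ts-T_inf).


dT = 68.3020 K
Q = 406.9110 * 4.3080 * 68.3020 = 119731.5337 W

119731.5337 W


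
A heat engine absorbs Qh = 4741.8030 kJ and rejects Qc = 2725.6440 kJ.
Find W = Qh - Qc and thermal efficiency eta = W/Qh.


W = 4741.8030 - 2725.6440 = 2016.1590 kJ
eta = 2016.1590 / 4741.8030 = 0.4252 = 42.5188%

W = 2016.1590 kJ, eta = 42.5188%


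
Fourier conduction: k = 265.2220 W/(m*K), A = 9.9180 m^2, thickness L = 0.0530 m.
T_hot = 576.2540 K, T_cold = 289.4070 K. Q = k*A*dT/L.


dT = 286.8470 K
Q = 265.2220 * 9.9180 * 286.8470 / 0.0530 = 1.4237e+07 W

1.4237e+07 W


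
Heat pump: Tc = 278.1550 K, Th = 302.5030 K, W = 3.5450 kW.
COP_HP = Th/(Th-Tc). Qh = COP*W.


COP = 302.5030 / 24.3480 = 12.4241
Qh = 12.4241 * 3.5450 = 44.0436 kW

COP = 12.4241, Qh = 44.0436 kW


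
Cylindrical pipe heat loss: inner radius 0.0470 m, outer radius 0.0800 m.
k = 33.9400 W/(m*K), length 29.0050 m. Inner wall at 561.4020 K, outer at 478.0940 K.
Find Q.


dT = 83.3080 K
ln(ro/ri) = 0.5319
Q = 2*pi*33.9400*29.0050*83.3080 / 0.5319 = 968809.5563 W

968809.5563 W


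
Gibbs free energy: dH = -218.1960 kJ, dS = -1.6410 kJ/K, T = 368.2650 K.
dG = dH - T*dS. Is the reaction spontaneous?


T*dS = 368.2650 * -1.6410 = -604.3229 kJ
dG = -218.1960 + 604.3229 = 386.1269 kJ (non-spontaneous)

dG = 386.1269 kJ, non-spontaneous


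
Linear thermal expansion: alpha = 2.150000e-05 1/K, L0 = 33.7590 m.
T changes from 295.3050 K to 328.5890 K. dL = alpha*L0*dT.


dT = 33.2840 K
dL = 2.150000e-05 * 33.7590 * 33.2840 = 0.024158 m
L_final = 33.783158 m

dL = 0.024158 m


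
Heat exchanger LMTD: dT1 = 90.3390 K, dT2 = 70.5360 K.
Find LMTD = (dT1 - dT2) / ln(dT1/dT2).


dT1/dT2 = 1.2808
ln(dT1/dT2) = 0.2474
LMTD = 19.8030 / 0.2474 = 80.0296 K

80.0296 K


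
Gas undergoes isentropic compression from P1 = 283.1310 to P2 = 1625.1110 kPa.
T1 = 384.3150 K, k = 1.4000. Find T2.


(k-1)/k = 0.2857
(P2/P1)^exp = 1.6475
T2 = 384.3150 * 1.6475 = 633.1617 K

633.1617 K


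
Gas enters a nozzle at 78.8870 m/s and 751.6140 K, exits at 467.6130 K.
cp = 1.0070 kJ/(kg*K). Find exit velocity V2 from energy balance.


dT = 284.0010 K
2*cp*1000*dT = 571978.0140
V1^2 = 6223.1588
V2 = sqrt(578201.1728) = 760.3954 m/s

760.3954 m/s


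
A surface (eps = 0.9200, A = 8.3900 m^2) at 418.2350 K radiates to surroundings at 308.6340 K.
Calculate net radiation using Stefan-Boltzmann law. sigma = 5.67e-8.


T^4 = 3.0597e+10
Tsurr^4 = 9.0735e+09
Q = 0.9200 * 5.67e-8 * 8.3900 * 2.1524e+10 = 9419.9677 W

9419.9677 W


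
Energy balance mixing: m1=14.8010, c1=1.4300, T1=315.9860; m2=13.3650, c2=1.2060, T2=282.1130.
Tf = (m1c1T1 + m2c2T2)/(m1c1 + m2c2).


num = 11235.1305
den = 37.2836
Tf = 301.3423 K

301.3423 K


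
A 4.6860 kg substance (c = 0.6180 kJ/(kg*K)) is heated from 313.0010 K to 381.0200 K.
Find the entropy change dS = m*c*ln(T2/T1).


T2/T1 = 1.2173
ln(T2/T1) = 0.1966
dS = 4.6860 * 0.6180 * 0.1966 = 0.5695 kJ/K

0.5695 kJ/K


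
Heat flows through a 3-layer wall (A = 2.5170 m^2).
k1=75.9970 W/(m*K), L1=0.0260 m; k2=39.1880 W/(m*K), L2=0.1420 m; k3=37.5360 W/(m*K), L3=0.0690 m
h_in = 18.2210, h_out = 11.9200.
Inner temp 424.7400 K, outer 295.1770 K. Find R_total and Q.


R_conv_in = 1/(18.2210*2.5170) = 0.0218
R_1 = 0.0260/(75.9970*2.5170) = 0.0001
R_2 = 0.1420/(39.1880*2.5170) = 0.0014
R_3 = 0.0690/(37.5360*2.5170) = 0.0007
R_conv_out = 1/(11.9200*2.5170) = 0.0333
R_total = 0.0574 K/W
Q = 129.5630 / 0.0574 = 2255.5955 W

R_total = 0.0574 K/W, Q = 2255.5955 W


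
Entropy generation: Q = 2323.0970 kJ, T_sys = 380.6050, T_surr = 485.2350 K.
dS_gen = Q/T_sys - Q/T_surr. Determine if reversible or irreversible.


dS_sys = 2323.0970/380.6050 = 6.1037 kJ/K
dS_surr = -2323.0970/485.2350 = -4.7876 kJ/K
dS_gen = 6.1037 - 4.7876 = 1.3161 kJ/K (irreversible)

dS_gen = 1.3161 kJ/K, irreversible


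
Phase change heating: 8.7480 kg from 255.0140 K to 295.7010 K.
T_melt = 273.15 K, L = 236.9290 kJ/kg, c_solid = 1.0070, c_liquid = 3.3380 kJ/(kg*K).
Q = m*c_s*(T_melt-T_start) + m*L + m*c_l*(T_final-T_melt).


Q1 (sensible, solid) = 8.7480 * 1.0070 * 18.1360 = 159.7643 kJ
Q2 (latent) = 8.7480 * 236.9290 = 2072.6549 kJ
Q3 (sensible, liquid) = 8.7480 * 3.3380 * 22.5510 = 658.5078 kJ
Q_total = 2890.9270 kJ

2890.9270 kJ


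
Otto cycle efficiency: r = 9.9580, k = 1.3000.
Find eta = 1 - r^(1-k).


r^(k-1) = 1.9927
eta = 1 - 1/1.9927 = 0.4982 = 49.8180%

49.8180%


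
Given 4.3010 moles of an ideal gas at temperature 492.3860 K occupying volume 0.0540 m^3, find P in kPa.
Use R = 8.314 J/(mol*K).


P = nRT/V = 4.3010 * 8.314 * 492.3860 / 0.0540
= 17606.9917 / 0.0540 = 326055.4014 Pa = 326.0554 kPa

326.0554 kPa


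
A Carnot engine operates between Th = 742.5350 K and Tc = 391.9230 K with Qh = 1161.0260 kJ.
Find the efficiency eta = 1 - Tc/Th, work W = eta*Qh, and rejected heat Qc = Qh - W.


eta = 1 - 391.9230/742.5350 = 0.4722
W = 0.4722 * 1161.0260 = 548.2161 kJ
Qc = 1161.0260 - 548.2161 = 612.8099 kJ

eta = 47.2182%, W = 548.2161 kJ, Qc = 612.8099 kJ


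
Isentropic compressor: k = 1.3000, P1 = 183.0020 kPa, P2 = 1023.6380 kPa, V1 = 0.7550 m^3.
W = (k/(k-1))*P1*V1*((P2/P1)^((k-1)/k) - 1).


(k-1)/k = 0.2308
(P2/P1)^exp = 1.4878
W = 4.3333 * 183.0020 * 0.7550 * (1.4878 - 1) = 292.0552 kJ

292.0552 kJ


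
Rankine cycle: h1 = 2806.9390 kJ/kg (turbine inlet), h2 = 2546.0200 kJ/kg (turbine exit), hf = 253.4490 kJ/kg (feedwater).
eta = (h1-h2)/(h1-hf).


W = 260.9190 kJ/kg
Q_in = 2553.4900 kJ/kg
eta = 0.1022 = 10.2181%

eta = 10.2181%


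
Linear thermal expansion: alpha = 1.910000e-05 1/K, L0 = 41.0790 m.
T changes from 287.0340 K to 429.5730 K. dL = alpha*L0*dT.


dT = 142.5390 K
dL = 1.910000e-05 * 41.0790 * 142.5390 = 0.111837 m
L_final = 41.190837 m

dL = 0.111837 m


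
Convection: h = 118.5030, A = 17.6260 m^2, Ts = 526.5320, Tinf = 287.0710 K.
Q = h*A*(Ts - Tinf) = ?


dT = 239.4610 K
Q = 118.5030 * 17.6260 * 239.4610 = 500170.3032 W

500170.3032 W


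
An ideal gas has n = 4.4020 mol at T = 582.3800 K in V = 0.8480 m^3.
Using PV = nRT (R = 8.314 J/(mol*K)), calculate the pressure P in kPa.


P = nRT/V = 4.4020 * 8.314 * 582.3800 / 0.8480
= 21314.0760 / 0.8480 = 25134.5236 Pa = 25.1345 kPa

25.1345 kPa


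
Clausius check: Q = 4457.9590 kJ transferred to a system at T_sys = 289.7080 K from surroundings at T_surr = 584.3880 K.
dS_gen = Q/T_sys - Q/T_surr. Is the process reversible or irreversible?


dS_sys = 4457.9590/289.7080 = 15.3878 kJ/K
dS_surr = -4457.9590/584.3880 = -7.6284 kJ/K
dS_gen = 15.3878 - 7.6284 = 7.7593 kJ/K (irreversible)

dS_gen = 7.7593 kJ/K, irreversible
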